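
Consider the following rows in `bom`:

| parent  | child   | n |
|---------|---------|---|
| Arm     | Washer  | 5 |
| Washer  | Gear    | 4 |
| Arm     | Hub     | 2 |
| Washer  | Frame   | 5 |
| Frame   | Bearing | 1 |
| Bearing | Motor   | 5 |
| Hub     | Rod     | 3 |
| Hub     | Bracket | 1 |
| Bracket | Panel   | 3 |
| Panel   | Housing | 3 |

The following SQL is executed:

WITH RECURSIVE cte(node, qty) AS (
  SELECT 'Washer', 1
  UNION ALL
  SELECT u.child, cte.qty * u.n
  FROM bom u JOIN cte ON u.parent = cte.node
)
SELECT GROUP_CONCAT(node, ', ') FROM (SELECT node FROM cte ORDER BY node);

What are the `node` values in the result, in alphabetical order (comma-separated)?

Base: (Washer, qty=1).
Iteration 1: components of {Washer} -> Frame = 1*5 = 5, Gear = 1*4 = 4.
Iteration 2: components of {Frame,Gear} -> Bearing = 5*1 = 5.
Iteration 3: components of {Bearing} -> Motor = 5*5 = 25.
Iteration 4: no further components; recursion stops.

Bearing, Frame, Gear, Motor, Washer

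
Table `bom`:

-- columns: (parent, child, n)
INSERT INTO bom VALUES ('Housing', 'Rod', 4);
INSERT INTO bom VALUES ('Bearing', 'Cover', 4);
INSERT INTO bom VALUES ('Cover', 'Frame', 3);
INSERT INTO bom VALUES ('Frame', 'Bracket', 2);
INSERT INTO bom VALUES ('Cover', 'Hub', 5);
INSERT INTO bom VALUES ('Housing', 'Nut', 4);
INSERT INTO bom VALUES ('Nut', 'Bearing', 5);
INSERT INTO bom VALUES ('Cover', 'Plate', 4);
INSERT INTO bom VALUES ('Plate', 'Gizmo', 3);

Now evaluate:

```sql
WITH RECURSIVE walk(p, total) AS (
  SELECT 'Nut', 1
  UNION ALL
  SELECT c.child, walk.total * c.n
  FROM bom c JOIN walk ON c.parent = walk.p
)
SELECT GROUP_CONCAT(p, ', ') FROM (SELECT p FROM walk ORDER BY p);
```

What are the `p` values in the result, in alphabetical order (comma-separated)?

Bearing, Bracket, Cover, Frame, Gizmo, Hub, Nut, Plate

Base: (Nut, total=1).
Iteration 1: components of {Nut} -> Bearing = 1*5 = 5.
Iteration 2: components of {Bearing} -> Cover = 5*4 = 20.
Iteration 3: components of {Cover} -> Frame = 20*3 = 60, Hub = 20*5 = 100, Plate = 20*4 = 80.
Iteration 4: components of {Frame,Hub,Plate} -> Bracket = 60*2 = 120, Gizmo = 80*3 = 240.
Iteration 5: no further components; recursion stops.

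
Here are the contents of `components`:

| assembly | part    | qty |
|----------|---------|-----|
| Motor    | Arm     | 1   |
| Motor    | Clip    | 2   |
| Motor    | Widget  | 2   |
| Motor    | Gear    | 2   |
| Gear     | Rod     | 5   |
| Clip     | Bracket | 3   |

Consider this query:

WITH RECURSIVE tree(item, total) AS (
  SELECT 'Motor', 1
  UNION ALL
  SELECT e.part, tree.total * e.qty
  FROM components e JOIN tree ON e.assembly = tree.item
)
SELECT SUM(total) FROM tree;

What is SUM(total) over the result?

24

Base: (Motor, total=1).
Iteration 1: components of {Motor} -> Arm = 1*1 = 1, Clip = 1*2 = 2, Gear = 1*2 = 2, Widget = 1*2 = 2.
Iteration 2: components of {Arm,Clip,Gear,Widget} -> Bracket = 2*3 = 6, Rod = 2*5 = 10.
Iteration 3: no further components; recursion stops.
SUM(total) = 1 + 1 + 2 + 2 + 2 + 6 + 10 = 24.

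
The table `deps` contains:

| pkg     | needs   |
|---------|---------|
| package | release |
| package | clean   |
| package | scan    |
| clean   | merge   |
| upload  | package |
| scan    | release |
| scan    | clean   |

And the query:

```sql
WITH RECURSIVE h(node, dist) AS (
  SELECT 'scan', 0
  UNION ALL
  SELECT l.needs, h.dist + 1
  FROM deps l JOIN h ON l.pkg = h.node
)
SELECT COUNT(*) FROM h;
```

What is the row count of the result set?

Base: (scan, dist=0).
Iteration 1: edges from {scan} -> (clean, dist=1), (release, dist=1).
Iteration 2: edges from {clean,release} -> (merge, dist=2).
Iteration 3: no outgoing edges from {merge}; recursion stops.
Total rows emitted: 4.

4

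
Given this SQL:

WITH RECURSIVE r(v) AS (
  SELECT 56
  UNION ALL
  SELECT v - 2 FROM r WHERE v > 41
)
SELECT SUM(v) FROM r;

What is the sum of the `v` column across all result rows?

432

Base: v=56.
Iteration 1: 56 > 41 holds -> v = 56 - 2 = 54.
Iteration 2: 54 > 41 holds -> v = 54 - 2 = 52.
Iteration 3: 52 > 41 holds -> v = 52 - 2 = 50.
Iteration 4: 50 > 41 holds -> v = 50 - 2 = 48.
Iteration 5: 48 > 41 holds -> v = 48 - 2 = 46.
Iteration 6: 46 > 41 holds -> v = 46 - 2 = 44.
Iteration 7: 44 > 41 holds -> v = 44 - 2 = 42.
Iteration 8: 42 > 41 holds -> v = 42 - 2 = 40.
Iteration 9: 40 > 41 fails; recursion stops.
SUM(v) = 56 + 54 + 52 + 50 + 48 + 46 + 44 + 42 + 40 = 432.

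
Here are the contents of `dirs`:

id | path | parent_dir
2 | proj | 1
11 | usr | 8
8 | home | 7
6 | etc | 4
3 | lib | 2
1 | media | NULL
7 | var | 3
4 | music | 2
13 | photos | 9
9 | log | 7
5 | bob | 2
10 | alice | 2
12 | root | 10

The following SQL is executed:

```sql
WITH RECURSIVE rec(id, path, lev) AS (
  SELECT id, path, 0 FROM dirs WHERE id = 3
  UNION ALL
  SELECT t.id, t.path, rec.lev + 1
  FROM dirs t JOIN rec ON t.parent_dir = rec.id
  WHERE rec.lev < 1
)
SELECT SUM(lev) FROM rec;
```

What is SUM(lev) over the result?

Base: id=3 (lib) at lev 0.
Iteration 1: rows with parent_dir in {3} -> var (id 7, lev 1).
Iteration 2: lev < 1 fails for all current rows; recursion stops.
SUM(lev) = 0 + 1 = 1.

1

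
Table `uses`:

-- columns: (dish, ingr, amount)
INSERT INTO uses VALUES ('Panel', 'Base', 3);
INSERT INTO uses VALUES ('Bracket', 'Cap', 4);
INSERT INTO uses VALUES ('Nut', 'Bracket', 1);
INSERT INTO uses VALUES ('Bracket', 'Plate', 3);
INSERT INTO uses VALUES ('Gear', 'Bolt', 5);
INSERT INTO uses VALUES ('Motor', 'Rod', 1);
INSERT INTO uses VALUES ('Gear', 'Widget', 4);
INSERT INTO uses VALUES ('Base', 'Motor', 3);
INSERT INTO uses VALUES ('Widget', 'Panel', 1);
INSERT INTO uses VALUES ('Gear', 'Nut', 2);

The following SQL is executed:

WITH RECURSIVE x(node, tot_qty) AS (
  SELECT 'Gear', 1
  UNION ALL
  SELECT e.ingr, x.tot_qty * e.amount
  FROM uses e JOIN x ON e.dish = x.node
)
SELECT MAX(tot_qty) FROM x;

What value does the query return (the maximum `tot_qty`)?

36

Base: (Gear, tot_qty=1).
Iteration 1: components of {Gear} -> Bolt = 1*5 = 5, Nut = 1*2 = 2, Widget = 1*4 = 4.
Iteration 2: components of {Bolt,Nut,Widget} -> Bracket = 2*1 = 2, Panel = 4*1 = 4.
Iteration 3: components of {Bracket,Panel} -> Base = 4*3 = 12, Cap = 2*4 = 8, Plate = 2*3 = 6.
Iteration 4: components of {Base,Cap,Plate} -> Motor = 12*3 = 36.
Iteration 5: components of {Motor} -> Rod = 36*1 = 36.
Iteration 6: no further components; recursion stops.
tot_qty values: 1, 2, 4, 5, 2, 4, 6, 8, 12, 36, 36; the maximum is 36.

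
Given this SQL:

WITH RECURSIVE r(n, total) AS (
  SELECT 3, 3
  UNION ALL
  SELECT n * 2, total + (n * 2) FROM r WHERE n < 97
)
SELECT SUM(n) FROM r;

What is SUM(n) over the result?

381

Base: n=3, total=3.
Iteration 1: 3 < 97 holds -> n = 3 * 2 = 6, total = 3 + 6 = 9.
Iteration 2: 6 < 97 holds -> n = 6 * 2 = 12, total = 9 + 12 = 21.
Iteration 3: 12 < 97 holds -> n = 12 * 2 = 24, total = 21 + 24 = 45.
Iteration 4: 24 < 97 holds -> n = 24 * 2 = 48, total = 45 + 48 = 93.
Iteration 5: 48 < 97 holds -> n = 48 * 2 = 96, total = 93 + 96 = 189.
Iteration 6: 96 < 97 holds -> n = 96 * 2 = 192, total = 189 + 192 = 381.
Iteration 7: 192 < 97 fails; recursion stops.
SUM(n) = 3 + 6 + 12 + 24 + 48 + 96 + 192 = 381.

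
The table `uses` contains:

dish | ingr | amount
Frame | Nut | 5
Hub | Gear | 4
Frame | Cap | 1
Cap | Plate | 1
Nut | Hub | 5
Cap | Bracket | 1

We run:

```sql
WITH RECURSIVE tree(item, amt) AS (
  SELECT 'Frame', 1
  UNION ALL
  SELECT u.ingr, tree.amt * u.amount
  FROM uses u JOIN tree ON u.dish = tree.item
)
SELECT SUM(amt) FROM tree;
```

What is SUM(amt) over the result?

134

Base: (Frame, amt=1).
Iteration 1: components of {Frame} -> Cap = 1*1 = 1, Nut = 1*5 = 5.
Iteration 2: components of {Cap,Nut} -> Bracket = 1*1 = 1, Hub = 5*5 = 25, Plate = 1*1 = 1.
Iteration 3: components of {Bracket,Hub,Plate} -> Gear = 25*4 = 100.
Iteration 4: no further components; recursion stops.
SUM(amt) = 1 + 1 + 5 + 1 + 1 + 25 + 100 = 134.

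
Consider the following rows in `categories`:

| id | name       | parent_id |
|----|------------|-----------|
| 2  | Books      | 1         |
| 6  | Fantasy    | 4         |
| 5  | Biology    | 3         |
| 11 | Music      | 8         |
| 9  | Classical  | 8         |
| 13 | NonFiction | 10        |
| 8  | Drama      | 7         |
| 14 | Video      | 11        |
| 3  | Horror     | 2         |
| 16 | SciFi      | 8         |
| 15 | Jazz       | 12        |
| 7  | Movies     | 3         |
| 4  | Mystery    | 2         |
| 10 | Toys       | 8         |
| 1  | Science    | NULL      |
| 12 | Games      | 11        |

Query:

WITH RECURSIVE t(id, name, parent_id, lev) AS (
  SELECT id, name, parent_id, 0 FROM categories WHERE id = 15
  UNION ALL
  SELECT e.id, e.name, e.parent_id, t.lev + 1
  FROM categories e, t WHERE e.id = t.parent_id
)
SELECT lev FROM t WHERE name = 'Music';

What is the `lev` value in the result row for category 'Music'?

2

Base: id=15 (Jazz), parent_id=12, lev 0.
Iteration 1: join on id=12 -> Games (id 12, parent_id=11, lev 1).
Iteration 2: join on id=11 -> Music (id 11, parent_id=8, lev 2).
Iteration 3: join on id=8 -> Drama (id 8, parent_id=7, lev 3).
Iteration 4: join on id=7 -> Movies (id 7, parent_id=3, lev 4).
Iteration 5: join on id=3 -> Horror (id 3, parent_id=2, lev 5).
Iteration 6: join on id=2 -> Books (id 2, parent_id=1, lev 6).
Iteration 7: join on id=1 -> Science (id 1, parent_id=NULL, lev 7).
Iteration 8: parent_id is NULL; no match; recursion stops.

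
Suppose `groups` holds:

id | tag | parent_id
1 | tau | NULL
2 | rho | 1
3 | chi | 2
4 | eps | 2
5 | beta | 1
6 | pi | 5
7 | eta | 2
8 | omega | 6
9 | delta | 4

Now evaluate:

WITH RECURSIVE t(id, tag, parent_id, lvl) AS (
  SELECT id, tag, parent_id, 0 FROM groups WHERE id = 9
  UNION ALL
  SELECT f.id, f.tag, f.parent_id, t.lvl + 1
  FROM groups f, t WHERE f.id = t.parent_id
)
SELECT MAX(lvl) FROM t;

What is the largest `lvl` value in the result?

3

Base: id=9 (delta), parent_id=4, lvl 0.
Iteration 1: join on id=4 -> eps (id 4, parent_id=2, lvl 1).
Iteration 2: join on id=2 -> rho (id 2, parent_id=1, lvl 2).
Iteration 3: join on id=1 -> tau (id 1, parent_id=NULL, lvl 3).
Iteration 4: parent_id is NULL; no match; recursion stops.
lvl values: 0, 1, 2, 3; the maximum is 3.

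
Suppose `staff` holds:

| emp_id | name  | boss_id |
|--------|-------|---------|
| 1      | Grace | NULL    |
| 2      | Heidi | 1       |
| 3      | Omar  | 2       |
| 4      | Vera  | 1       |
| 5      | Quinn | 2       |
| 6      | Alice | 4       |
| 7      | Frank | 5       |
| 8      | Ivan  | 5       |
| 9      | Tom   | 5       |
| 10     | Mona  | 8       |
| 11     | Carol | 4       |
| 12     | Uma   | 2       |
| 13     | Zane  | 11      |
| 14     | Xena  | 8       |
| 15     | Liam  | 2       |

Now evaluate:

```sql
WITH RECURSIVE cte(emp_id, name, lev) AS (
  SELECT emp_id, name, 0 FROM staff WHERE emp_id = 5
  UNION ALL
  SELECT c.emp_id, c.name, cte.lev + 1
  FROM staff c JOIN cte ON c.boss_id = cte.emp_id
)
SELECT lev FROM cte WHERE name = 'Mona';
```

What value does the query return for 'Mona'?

Base: emp_id=5 (Quinn) at lev 0.
Iteration 1: rows with boss_id in {5} -> Frank (id 7, lev 1), Ivan (id 8, lev 1), Tom (id 9, lev 1).
Iteration 2: rows with boss_id in {7,8,9} -> Mona (id 10, lev 2), Xena (id 14, lev 2).
Iteration 3: no rows with boss_id in {10,14}; recursion stops.

2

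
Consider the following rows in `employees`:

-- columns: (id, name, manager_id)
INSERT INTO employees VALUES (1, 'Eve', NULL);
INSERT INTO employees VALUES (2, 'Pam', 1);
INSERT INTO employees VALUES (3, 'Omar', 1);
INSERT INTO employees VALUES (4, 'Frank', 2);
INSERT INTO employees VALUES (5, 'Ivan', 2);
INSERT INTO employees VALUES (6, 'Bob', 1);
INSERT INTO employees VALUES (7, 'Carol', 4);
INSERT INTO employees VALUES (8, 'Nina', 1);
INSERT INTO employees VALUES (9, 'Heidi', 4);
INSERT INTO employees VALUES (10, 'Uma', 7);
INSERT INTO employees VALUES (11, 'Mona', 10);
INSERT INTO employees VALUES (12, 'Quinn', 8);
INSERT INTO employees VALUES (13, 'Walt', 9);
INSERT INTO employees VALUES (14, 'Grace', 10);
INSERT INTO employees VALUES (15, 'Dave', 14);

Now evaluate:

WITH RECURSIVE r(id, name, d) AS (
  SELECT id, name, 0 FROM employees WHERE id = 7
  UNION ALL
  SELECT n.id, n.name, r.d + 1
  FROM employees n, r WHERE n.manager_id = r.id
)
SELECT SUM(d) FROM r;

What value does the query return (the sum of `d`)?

8

Base: id=7 (Carol) at d 0.
Iteration 1: rows with manager_id in {7} -> Uma (id 10, d 1).
Iteration 2: rows with manager_id in {10} -> Mona (id 11, d 2), Grace (id 14, d 2).
Iteration 3: rows with manager_id in {11,14} -> Dave (id 15, d 3).
Iteration 4: no rows with manager_id in {15}; recursion stops.
SUM(d) = 0 + 1 + 2 + 2 + 3 = 8.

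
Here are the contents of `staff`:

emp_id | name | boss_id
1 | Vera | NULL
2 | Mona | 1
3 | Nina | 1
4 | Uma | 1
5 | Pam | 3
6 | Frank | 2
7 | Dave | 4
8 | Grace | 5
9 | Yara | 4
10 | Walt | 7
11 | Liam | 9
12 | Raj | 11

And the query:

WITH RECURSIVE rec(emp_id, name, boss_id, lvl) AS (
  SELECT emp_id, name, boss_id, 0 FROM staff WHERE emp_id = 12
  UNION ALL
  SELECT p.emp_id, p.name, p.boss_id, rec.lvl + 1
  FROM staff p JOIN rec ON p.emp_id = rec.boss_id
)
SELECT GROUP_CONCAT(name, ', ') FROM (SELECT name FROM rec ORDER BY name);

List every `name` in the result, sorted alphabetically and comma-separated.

Base: emp_id=12 (Raj), boss_id=11, lvl 0.
Iteration 1: join on emp_id=11 -> Liam (id 11, boss_id=9, lvl 1).
Iteration 2: join on emp_id=9 -> Yara (id 9, boss_id=4, lvl 2).
Iteration 3: join on emp_id=4 -> Uma (id 4, boss_id=1, lvl 3).
Iteration 4: join on emp_id=1 -> Vera (id 1, boss_id=NULL, lvl 4).
Iteration 5: boss_id is NULL; no match; recursion stops.

Liam, Raj, Uma, Vera, Yara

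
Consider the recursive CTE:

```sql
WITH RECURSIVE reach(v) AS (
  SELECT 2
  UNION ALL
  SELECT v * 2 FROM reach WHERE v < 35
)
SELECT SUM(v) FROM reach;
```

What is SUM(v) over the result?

126

Base: v=2.
Iteration 1: 2 < 35 holds -> v = 2 * 2 = 4.
Iteration 2: 4 < 35 holds -> v = 4 * 2 = 8.
Iteration 3: 8 < 35 holds -> v = 8 * 2 = 16.
Iteration 4: 16 < 35 holds -> v = 16 * 2 = 32.
Iteration 5: 32 < 35 holds -> v = 32 * 2 = 64.
Iteration 6: 64 < 35 fails; recursion stops.
SUM(v) = 2 + 4 + 8 + 16 + 32 + 64 = 126.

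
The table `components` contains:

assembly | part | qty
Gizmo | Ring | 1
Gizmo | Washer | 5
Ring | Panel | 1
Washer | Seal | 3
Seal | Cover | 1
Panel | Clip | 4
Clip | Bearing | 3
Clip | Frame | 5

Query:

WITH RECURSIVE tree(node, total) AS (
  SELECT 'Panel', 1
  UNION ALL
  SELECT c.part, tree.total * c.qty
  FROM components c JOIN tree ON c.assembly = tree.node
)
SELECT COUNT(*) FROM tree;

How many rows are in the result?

4

Base: (Panel, total=1).
Iteration 1: components of {Panel} -> Clip = 1*4 = 4.
Iteration 2: components of {Clip} -> Bearing = 4*3 = 12, Frame = 4*5 = 20.
Iteration 3: no further components; recursion stops.
Total rows emitted: 4.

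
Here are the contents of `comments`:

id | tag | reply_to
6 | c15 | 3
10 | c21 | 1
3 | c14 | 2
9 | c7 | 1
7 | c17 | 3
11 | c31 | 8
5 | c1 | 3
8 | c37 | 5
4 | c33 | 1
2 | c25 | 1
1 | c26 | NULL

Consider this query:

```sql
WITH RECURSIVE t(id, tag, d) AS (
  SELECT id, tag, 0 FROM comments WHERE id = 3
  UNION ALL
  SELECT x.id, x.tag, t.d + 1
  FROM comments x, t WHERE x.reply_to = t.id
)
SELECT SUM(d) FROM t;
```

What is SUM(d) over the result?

Base: id=3 (c14) at d 0.
Iteration 1: rows with reply_to in {3} -> c1 (id 5, d 1), c15 (id 6, d 1), c17 (id 7, d 1).
Iteration 2: rows with reply_to in {5,6,7} -> c37 (id 8, d 2).
Iteration 3: rows with reply_to in {8} -> c31 (id 11, d 3).
Iteration 4: no rows with reply_to in {11}; recursion stops.
SUM(d) = 0 + 1 + 1 + 1 + 2 + 3 = 8.

8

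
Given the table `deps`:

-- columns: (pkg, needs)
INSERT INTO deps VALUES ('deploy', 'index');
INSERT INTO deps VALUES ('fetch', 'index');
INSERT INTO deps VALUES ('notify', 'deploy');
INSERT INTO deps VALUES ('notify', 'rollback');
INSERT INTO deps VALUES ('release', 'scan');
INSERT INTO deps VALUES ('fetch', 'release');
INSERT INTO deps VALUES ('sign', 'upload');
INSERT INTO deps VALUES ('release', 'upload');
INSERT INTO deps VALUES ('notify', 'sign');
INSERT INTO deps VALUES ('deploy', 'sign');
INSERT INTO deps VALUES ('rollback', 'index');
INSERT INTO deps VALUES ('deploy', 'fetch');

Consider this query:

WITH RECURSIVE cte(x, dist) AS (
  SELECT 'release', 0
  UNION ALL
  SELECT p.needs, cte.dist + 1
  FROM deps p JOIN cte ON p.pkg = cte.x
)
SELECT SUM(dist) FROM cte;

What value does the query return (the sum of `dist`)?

2

Base: (release, dist=0).
Iteration 1: edges from {release} -> (scan, dist=1), (upload, dist=1).
Iteration 2: no outgoing edges from {scan,upload}; recursion stops.
SUM(dist) = 0 + 1 + 1 = 2.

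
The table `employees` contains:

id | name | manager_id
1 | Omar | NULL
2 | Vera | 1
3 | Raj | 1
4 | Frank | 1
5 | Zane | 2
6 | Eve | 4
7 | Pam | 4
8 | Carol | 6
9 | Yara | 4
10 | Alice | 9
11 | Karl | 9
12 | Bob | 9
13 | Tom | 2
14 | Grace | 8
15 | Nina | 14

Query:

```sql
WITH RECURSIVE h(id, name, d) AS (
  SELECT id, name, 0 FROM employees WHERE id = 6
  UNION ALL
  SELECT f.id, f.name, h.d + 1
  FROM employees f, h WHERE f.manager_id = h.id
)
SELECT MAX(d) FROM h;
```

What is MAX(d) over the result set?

Base: id=6 (Eve) at d 0.
Iteration 1: rows with manager_id in {6} -> Carol (id 8, d 1).
Iteration 2: rows with manager_id in {8} -> Grace (id 14, d 2).
Iteration 3: rows with manager_id in {14} -> Nina (id 15, d 3).
Iteration 4: no rows with manager_id in {15}; recursion stops.
d values: 0, 1, 2, 3; the maximum is 3.

3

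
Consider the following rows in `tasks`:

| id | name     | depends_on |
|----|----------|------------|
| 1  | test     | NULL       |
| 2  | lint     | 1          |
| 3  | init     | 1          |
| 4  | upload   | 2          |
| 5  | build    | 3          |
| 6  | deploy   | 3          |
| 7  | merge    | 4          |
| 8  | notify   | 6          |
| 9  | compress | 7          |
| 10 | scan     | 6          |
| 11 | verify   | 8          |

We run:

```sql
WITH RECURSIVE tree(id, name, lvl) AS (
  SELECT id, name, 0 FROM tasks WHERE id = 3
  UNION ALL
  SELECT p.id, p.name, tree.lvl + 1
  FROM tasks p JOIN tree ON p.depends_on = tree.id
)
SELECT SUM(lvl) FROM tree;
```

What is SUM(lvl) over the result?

Base: id=3 (init) at lvl 0.
Iteration 1: rows with depends_on in {3} -> build (id 5, lvl 1), deploy (id 6, lvl 1).
Iteration 2: rows with depends_on in {5,6} -> notify (id 8, lvl 2), scan (id 10, lvl 2).
Iteration 3: rows with depends_on in {8,10} -> verify (id 11, lvl 3).
Iteration 4: no rows with depends_on in {11}; recursion stops.
SUM(lvl) = 0 + 1 + 1 + 2 + 2 + 3 = 9.

9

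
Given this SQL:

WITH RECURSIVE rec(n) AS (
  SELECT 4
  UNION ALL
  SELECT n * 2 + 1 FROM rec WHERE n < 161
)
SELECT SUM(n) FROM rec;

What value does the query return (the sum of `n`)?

Base: n=4.
Iteration 1: 4 < 161 holds -> n = 4 * 2 + 1 = 9.
Iteration 2: 9 < 161 holds -> n = 9 * 2 + 1 = 19.
Iteration 3: 19 < 161 holds -> n = 19 * 2 + 1 = 39.
Iteration 4: 39 < 161 holds -> n = 39 * 2 + 1 = 79.
Iteration 5: 79 < 161 holds -> n = 79 * 2 + 1 = 159.
Iteration 6: 159 < 161 holds -> n = 159 * 2 + 1 = 319.
Iteration 7: 319 < 161 fails; recursion stops.
SUM(n) = 4 + 9 + 19 + 39 + 79 + 159 + 319 = 628.

628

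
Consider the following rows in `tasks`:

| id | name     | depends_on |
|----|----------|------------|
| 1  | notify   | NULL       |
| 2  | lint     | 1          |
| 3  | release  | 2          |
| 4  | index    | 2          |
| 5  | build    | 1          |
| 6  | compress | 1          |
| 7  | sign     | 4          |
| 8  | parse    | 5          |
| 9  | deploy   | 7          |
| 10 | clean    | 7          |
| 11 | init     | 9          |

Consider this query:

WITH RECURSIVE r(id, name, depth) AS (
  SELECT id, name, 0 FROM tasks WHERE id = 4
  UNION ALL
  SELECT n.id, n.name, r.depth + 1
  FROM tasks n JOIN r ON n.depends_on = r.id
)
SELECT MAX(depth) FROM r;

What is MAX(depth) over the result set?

Base: id=4 (index) at depth 0.
Iteration 1: rows with depends_on in {4} -> sign (id 7, depth 1).
Iteration 2: rows with depends_on in {7} -> deploy (id 9, depth 2), clean (id 10, depth 2).
Iteration 3: rows with depends_on in {9,10} -> init (id 11, depth 3).
Iteration 4: no rows with depends_on in {11}; recursion stops.
depth values: 0, 1, 2, 2, 3; the maximum is 3.

3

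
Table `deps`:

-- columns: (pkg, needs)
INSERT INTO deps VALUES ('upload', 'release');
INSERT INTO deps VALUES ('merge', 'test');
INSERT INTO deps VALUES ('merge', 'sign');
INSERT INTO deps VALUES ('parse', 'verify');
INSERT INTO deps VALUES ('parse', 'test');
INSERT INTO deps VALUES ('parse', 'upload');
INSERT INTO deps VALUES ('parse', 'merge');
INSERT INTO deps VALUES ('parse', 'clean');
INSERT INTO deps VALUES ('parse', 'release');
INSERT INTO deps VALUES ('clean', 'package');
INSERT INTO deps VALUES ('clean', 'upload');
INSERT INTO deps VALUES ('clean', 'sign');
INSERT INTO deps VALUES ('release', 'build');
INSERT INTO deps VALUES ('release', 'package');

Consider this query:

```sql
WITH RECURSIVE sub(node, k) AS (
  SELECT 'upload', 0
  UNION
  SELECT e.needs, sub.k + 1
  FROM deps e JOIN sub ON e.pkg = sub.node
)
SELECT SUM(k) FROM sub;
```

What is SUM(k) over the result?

Base: (upload, k=0).
Iteration 1: edges from {upload} -> (release, k=1).
Iteration 2: edges from {release} -> (build, k=2), (package, k=2).
Iteration 3: no outgoing edges from {build,package}; recursion stops.
SUM(k) = 0 + 1 + 2 + 2 = 5.

5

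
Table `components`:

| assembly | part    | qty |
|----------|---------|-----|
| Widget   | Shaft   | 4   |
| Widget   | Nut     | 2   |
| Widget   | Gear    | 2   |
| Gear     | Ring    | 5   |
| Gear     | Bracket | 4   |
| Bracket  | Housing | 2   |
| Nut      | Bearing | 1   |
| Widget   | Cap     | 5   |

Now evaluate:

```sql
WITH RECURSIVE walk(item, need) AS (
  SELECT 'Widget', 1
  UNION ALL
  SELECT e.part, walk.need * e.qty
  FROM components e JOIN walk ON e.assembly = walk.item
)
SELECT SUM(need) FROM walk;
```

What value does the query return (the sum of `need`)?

Base: (Widget, need=1).
Iteration 1: components of {Widget} -> Cap = 1*5 = 5, Gear = 1*2 = 2, Nut = 1*2 = 2, Shaft = 1*4 = 4.
Iteration 2: components of {Cap,Gear,Nut,Shaft} -> Bearing = 2*1 = 2, Bracket = 2*4 = 8, Ring = 2*5 = 10.
Iteration 3: components of {Bearing,Bracket,Ring} -> Housing = 8*2 = 16.
Iteration 4: no further components; recursion stops.
SUM(need) = 1 + 2 + 5 + 2 + 4 + 2 + 8 + 10 + 16 = 50.

50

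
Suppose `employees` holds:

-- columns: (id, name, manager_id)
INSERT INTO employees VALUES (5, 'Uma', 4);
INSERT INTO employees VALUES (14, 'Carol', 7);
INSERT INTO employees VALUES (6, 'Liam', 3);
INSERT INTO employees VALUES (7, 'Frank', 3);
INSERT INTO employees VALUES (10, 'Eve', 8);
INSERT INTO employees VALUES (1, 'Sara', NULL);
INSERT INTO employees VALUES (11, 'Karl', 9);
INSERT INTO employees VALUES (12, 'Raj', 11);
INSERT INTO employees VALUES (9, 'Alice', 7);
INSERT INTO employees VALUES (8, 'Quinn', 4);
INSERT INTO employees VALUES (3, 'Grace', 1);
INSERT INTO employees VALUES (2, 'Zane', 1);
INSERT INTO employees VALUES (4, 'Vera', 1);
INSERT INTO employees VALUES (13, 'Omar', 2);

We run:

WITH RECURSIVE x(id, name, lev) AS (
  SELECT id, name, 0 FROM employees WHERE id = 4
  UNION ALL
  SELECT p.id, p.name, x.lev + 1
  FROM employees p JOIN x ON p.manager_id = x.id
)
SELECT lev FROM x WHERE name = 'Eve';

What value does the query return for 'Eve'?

2

Base: id=4 (Vera) at lev 0.
Iteration 1: rows with manager_id in {4} -> Uma (id 5, lev 1), Quinn (id 8, lev 1).
Iteration 2: rows with manager_id in {5,8} -> Eve (id 10, lev 2).
Iteration 3: no rows with manager_id in {10}; recursion stops.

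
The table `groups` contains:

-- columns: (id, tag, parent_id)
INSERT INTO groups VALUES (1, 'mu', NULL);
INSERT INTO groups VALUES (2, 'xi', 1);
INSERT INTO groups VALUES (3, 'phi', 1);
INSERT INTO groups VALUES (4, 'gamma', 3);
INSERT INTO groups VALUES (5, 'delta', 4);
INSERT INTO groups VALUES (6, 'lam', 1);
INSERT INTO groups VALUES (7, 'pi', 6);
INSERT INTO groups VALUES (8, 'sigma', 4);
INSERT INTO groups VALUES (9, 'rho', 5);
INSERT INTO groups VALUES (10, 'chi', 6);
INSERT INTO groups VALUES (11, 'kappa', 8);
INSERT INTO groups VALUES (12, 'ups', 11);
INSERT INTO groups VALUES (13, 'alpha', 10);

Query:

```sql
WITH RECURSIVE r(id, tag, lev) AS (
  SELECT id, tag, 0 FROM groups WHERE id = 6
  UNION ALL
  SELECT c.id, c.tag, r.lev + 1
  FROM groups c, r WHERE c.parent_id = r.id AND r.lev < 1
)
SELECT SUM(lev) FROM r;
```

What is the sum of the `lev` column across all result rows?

2

Base: id=6 (lam) at lev 0.
Iteration 1: rows with parent_id in {6} -> pi (id 7, lev 1), chi (id 10, lev 1).
Iteration 2: lev < 1 fails for all current rows; recursion stops.
SUM(lev) = 0 + 1 + 1 = 2.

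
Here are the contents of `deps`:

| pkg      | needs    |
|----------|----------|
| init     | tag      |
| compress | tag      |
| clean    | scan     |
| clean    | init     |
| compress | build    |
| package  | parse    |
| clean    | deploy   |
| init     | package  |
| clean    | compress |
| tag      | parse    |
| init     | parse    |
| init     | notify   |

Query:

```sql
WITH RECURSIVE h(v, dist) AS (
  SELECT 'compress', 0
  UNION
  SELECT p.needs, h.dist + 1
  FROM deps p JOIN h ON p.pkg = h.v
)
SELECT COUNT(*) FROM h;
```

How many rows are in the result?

Base: (compress, dist=0).
Iteration 1: edges from {compress} -> (build, dist=1), (tag, dist=1).
Iteration 2: edges from {build,tag} -> (parse, dist=2).
Iteration 3: no outgoing edges from {parse}; recursion stops.
Total rows emitted: 4.

4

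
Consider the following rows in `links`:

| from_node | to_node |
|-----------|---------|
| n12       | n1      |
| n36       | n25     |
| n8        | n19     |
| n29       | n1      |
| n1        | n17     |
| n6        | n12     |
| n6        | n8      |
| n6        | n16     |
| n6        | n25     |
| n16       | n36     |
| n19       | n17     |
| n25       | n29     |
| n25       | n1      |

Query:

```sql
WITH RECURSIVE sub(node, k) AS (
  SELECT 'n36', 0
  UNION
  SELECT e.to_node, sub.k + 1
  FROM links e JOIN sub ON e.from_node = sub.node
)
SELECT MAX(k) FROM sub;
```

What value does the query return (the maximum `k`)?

4

Base: (n36, k=0).
Iteration 1: edges from {n36} -> (n25, k=1).
Iteration 2: edges from {n25} -> (n1, k=2), (n29, k=2).
Iteration 3: edges from {n1,n29} -> (n1, k=3), (n17, k=3).
Iteration 4: edges from {n1,n17} -> (n17, k=4).
Iteration 5: no outgoing edges from {n17}; recursion stops.
k values: 0, 1, 2, 2, 3, 3, 4; the maximum is 4.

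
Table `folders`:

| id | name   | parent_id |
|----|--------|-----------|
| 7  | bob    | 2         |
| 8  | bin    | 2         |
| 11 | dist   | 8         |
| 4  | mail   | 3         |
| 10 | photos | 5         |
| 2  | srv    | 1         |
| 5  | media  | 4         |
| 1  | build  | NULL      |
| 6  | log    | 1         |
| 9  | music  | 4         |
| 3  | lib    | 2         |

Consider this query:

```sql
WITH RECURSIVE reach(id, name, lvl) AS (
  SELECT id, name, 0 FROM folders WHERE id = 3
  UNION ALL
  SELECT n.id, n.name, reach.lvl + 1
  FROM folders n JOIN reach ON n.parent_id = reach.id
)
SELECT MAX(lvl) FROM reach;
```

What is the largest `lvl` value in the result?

Base: id=3 (lib) at lvl 0.
Iteration 1: rows with parent_id in {3} -> mail (id 4, lvl 1).
Iteration 2: rows with parent_id in {4} -> media (id 5, lvl 2), music (id 9, lvl 2).
Iteration 3: rows with parent_id in {5,9} -> photos (id 10, lvl 3).
Iteration 4: no rows with parent_id in {10}; recursion stops.
lvl values: 0, 1, 2, 2, 3; the maximum is 3.

3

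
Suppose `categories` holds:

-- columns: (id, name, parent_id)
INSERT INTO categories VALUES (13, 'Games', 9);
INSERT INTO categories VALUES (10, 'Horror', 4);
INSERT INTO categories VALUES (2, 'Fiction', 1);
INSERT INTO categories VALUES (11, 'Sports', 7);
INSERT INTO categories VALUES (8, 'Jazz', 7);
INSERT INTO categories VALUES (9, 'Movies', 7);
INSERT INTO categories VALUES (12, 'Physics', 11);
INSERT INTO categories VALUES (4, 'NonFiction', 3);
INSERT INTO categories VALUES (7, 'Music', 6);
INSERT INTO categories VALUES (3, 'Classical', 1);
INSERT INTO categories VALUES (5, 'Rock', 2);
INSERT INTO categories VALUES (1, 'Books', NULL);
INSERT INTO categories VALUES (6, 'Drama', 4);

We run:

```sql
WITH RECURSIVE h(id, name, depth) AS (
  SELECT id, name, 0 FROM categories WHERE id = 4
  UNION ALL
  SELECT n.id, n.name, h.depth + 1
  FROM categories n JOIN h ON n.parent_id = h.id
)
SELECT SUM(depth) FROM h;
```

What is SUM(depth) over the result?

Base: id=4 (NonFiction) at depth 0.
Iteration 1: rows with parent_id in {4} -> Drama (id 6, depth 1), Horror (id 10, depth 1).
Iteration 2: rows with parent_id in {6,10} -> Music (id 7, depth 2).
Iteration 3: rows with parent_id in {7} -> Jazz (id 8, depth 3), Movies (id 9, depth 3), Sports (id 11, depth 3).
Iteration 4: rows with parent_id in {8,9,11} -> Physics (id 12, depth 4), Games (id 13, depth 4).
Iteration 5: no rows with parent_id in {12,13}; recursion stops.
SUM(depth) = 0 + 1 + 1 + 2 + 3 + 3 + 3 + 4 + 4 = 21.

21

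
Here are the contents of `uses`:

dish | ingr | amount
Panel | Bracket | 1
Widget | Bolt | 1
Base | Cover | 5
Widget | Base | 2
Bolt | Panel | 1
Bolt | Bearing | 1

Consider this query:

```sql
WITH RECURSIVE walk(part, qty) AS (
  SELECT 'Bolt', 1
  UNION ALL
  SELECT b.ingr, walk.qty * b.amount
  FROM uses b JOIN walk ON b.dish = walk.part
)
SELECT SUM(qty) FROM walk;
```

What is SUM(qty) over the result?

Base: (Bolt, qty=1).
Iteration 1: components of {Bolt} -> Bearing = 1*1 = 1, Panel = 1*1 = 1.
Iteration 2: components of {Bearing,Panel} -> Bracket = 1*1 = 1.
Iteration 3: no further components; recursion stops.
SUM(qty) = 1 + 1 + 1 + 1 = 4.

4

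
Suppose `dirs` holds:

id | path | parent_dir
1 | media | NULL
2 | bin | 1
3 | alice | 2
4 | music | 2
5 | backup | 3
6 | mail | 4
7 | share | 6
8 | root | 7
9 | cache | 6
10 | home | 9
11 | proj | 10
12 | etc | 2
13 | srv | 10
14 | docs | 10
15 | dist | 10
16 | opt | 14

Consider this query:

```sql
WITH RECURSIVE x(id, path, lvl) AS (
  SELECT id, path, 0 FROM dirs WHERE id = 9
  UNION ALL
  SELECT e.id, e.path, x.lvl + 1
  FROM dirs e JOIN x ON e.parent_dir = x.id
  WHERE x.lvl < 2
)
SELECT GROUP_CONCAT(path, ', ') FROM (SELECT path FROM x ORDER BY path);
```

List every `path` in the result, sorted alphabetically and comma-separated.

cache, dist, docs, home, proj, srv

Base: id=9 (cache) at lvl 0.
Iteration 1: rows with parent_dir in {9} -> home (id 10, lvl 1).
Iteration 2: rows with parent_dir in {10} -> proj (id 11, lvl 2), srv (id 13, lvl 2), docs (id 14, lvl 2), dist (id 15, lvl 2).
Iteration 3: lvl < 2 fails for all current rows; recursion stops.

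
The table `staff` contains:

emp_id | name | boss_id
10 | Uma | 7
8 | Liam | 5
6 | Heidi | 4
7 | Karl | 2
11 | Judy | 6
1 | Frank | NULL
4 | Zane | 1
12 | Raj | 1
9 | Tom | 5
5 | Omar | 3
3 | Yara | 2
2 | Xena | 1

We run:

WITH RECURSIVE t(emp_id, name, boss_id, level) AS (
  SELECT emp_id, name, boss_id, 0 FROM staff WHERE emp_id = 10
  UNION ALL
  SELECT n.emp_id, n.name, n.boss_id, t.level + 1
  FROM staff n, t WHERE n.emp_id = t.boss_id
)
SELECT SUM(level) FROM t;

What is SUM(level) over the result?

6

Base: emp_id=10 (Uma), boss_id=7, level 0.
Iteration 1: join on emp_id=7 -> Karl (id 7, boss_id=2, level 1).
Iteration 2: join on emp_id=2 -> Xena (id 2, boss_id=1, level 2).
Iteration 3: join on emp_id=1 -> Frank (id 1, boss_id=NULL, level 3).
Iteration 4: boss_id is NULL; no match; recursion stops.
SUM(level) = 0 + 1 + 2 + 3 = 6.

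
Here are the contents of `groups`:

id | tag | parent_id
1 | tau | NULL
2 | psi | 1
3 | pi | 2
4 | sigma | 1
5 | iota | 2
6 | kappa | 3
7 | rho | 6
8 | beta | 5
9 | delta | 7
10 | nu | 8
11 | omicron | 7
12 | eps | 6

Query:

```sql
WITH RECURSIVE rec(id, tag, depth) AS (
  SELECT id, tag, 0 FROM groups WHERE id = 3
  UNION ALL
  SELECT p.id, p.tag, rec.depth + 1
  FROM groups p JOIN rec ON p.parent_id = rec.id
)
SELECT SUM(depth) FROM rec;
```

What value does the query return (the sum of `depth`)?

11

Base: id=3 (pi) at depth 0.
Iteration 1: rows with parent_id in {3} -> kappa (id 6, depth 1).
Iteration 2: rows with parent_id in {6} -> rho (id 7, depth 2), eps (id 12, depth 2).
Iteration 3: rows with parent_id in {7,12} -> delta (id 9, depth 3), omicron (id 11, depth 3).
Iteration 4: no rows with parent_id in {9,11}; recursion stops.
SUM(depth) = 0 + 1 + 2 + 2 + 3 + 3 = 11.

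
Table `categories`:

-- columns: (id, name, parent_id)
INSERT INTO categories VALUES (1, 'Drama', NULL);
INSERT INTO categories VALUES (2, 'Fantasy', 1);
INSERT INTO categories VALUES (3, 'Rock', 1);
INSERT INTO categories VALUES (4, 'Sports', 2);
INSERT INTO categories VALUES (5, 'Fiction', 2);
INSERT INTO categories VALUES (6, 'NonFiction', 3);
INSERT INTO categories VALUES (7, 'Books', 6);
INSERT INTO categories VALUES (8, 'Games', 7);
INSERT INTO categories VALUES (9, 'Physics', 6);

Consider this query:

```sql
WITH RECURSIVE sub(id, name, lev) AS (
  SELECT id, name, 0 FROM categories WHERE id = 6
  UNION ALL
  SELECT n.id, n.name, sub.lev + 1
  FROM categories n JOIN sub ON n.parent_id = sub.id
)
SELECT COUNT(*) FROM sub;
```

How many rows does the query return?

Base: id=6 (NonFiction) at lev 0.
Iteration 1: rows with parent_id in {6} -> Books (id 7, lev 1), Physics (id 9, lev 1).
Iteration 2: rows with parent_id in {7,9} -> Games (id 8, lev 2).
Iteration 3: no rows with parent_id in {8}; recursion stops.
Total rows emitted: 4.

4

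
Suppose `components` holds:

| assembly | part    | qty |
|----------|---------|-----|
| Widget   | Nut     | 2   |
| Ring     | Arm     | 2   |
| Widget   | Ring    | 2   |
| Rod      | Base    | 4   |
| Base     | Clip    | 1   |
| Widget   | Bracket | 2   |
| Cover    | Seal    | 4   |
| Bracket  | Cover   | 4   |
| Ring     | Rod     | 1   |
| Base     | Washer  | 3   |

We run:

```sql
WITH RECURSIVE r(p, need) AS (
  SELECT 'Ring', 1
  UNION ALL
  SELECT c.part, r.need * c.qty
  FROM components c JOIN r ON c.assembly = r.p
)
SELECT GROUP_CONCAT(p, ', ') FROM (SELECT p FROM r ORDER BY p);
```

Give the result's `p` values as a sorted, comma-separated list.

Arm, Base, Clip, Ring, Rod, Washer

Base: (Ring, need=1).
Iteration 1: components of {Ring} -> Arm = 1*2 = 2, Rod = 1*1 = 1.
Iteration 2: components of {Arm,Rod} -> Base = 1*4 = 4.
Iteration 3: components of {Base} -> Clip = 4*1 = 4, Washer = 4*3 = 12.
Iteration 4: no further components; recursion stops.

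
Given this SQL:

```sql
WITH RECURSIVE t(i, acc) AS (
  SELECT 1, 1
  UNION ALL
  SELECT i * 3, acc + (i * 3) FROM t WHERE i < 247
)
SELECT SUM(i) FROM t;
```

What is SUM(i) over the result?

1093

Base: i=1, acc=1.
Iteration 1: 1 < 247 holds -> i = 1 * 3 = 3, acc = 1 + 3 = 4.
Iteration 2: 3 < 247 holds -> i = 3 * 3 = 9, acc = 4 + 9 = 13.
Iteration 3: 9 < 247 holds -> i = 9 * 3 = 27, acc = 13 + 27 = 40.
Iteration 4: 27 < 247 holds -> i = 27 * 3 = 81, acc = 40 + 81 = 121.
Iteration 5: 81 < 247 holds -> i = 81 * 3 = 243, acc = 121 + 243 = 364.
Iteration 6: 243 < 247 holds -> i = 243 * 3 = 729, acc = 364 + 729 = 1093.
Iteration 7: 729 < 247 fails; recursion stops.
SUM(i) = 1 + 3 + 9 + 27 + 81 + 243 + 729 = 1093.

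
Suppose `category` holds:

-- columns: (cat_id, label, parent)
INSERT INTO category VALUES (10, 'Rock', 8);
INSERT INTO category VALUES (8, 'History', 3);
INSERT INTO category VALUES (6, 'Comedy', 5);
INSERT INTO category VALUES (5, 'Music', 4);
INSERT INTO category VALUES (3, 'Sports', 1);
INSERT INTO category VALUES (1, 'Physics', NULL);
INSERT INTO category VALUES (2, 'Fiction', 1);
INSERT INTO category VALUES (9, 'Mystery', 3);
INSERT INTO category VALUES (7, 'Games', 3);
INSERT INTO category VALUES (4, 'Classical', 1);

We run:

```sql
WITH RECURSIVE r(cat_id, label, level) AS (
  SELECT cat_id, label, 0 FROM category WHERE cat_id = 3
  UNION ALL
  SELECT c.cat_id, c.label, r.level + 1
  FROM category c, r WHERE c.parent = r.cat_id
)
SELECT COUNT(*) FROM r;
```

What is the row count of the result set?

Base: cat_id=3 (Sports) at level 0.
Iteration 1: rows with parent in {3} -> Games (id 7, level 1), History (id 8, level 1), Mystery (id 9, level 1).
Iteration 2: rows with parent in {7,8,9} -> Rock (id 10, level 2).
Iteration 3: no rows with parent in {10}; recursion stops.
Total rows emitted: 5.

5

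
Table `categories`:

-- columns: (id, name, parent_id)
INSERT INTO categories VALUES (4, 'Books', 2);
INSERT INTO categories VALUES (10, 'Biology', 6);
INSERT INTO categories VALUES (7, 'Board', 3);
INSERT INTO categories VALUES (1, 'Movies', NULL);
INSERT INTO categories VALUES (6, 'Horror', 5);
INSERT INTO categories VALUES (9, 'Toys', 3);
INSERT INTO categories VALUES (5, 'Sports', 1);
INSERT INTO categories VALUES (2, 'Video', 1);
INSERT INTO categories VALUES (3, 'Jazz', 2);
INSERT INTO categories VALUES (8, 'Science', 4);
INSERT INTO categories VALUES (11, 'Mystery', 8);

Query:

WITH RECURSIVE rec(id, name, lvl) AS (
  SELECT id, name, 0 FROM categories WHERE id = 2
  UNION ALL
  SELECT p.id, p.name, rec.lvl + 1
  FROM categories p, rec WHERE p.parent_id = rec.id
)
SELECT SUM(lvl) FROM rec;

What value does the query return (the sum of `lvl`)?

11

Base: id=2 (Video) at lvl 0.
Iteration 1: rows with parent_id in {2} -> Jazz (id 3, lvl 1), Books (id 4, lvl 1).
Iteration 2: rows with parent_id in {3,4} -> Board (id 7, lvl 2), Science (id 8, lvl 2), Toys (id 9, lvl 2).
Iteration 3: rows with parent_id in {7,8,9} -> Mystery (id 11, lvl 3).
Iteration 4: no rows with parent_id in {11}; recursion stops.
SUM(lvl) = 0 + 1 + 1 + 2 + 2 + 2 + 3 = 11.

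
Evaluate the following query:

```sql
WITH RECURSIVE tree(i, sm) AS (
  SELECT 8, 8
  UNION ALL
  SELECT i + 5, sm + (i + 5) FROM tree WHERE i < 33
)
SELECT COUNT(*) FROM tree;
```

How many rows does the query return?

Base: i=8, sm=8.
Iteration 1: 8 < 33 holds -> i = 8 + 5 = 13, sm = 8 + 13 = 21.
Iteration 2: 13 < 33 holds -> i = 13 + 5 = 18, sm = 21 + 18 = 39.
Iteration 3: 18 < 33 holds -> i = 18 + 5 = 23, sm = 39 + 23 = 62.
Iteration 4: 23 < 33 holds -> i = 23 + 5 = 28, sm = 62 + 28 = 90.
Iteration 5: 28 < 33 holds -> i = 28 + 5 = 33, sm = 90 + 33 = 123.
Iteration 6: 33 < 33 fails; recursion stops.
Total rows emitted: 6.

6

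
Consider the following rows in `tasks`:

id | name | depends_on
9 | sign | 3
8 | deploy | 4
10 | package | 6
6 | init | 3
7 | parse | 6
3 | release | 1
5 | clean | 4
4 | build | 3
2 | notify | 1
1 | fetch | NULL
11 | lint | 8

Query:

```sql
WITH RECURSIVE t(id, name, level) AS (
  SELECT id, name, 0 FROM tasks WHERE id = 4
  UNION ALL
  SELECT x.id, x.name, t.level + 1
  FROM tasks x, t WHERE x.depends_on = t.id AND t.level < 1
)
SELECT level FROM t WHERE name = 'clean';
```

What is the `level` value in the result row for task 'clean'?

1

Base: id=4 (build) at level 0.
Iteration 1: rows with depends_on in {4} -> clean (id 5, level 1), deploy (id 8, level 1).
Iteration 2: level < 1 fails for all current rows; recursion stops.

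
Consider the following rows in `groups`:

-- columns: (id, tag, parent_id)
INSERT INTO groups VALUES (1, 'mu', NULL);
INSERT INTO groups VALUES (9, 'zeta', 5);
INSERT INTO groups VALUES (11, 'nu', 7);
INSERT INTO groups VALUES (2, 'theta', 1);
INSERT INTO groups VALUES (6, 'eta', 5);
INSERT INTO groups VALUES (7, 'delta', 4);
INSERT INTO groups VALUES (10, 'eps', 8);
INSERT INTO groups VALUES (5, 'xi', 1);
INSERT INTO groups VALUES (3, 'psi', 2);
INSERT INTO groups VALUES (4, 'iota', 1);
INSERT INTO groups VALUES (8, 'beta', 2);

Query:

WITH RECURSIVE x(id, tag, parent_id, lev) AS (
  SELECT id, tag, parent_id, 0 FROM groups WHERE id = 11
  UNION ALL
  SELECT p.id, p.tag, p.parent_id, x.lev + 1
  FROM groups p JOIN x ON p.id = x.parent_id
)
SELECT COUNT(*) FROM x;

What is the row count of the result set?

Base: id=11 (nu), parent_id=7, lev 0.
Iteration 1: join on id=7 -> delta (id 7, parent_id=4, lev 1).
Iteration 2: join on id=4 -> iota (id 4, parent_id=1, lev 2).
Iteration 3: join on id=1 -> mu (id 1, parent_id=NULL, lev 3).
Iteration 4: parent_id is NULL; no match; recursion stops.
Total rows emitted: 4.

4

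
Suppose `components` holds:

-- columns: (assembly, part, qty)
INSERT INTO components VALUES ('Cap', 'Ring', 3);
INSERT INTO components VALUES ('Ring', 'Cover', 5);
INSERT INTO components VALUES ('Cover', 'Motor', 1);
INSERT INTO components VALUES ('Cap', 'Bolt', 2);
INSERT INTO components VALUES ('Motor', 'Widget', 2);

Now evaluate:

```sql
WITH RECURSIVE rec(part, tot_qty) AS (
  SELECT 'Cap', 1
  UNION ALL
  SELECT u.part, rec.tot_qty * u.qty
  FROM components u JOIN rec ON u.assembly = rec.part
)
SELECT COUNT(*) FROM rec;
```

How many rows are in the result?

6

Base: (Cap, tot_qty=1).
Iteration 1: components of {Cap} -> Bolt = 1*2 = 2, Ring = 1*3 = 3.
Iteration 2: components of {Bolt,Ring} -> Cover = 3*5 = 15.
Iteration 3: components of {Cover} -> Motor = 15*1 = 15.
Iteration 4: components of {Motor} -> Widget = 15*2 = 30.
Iteration 5: no further components; recursion stops.
Total rows emitted: 6.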